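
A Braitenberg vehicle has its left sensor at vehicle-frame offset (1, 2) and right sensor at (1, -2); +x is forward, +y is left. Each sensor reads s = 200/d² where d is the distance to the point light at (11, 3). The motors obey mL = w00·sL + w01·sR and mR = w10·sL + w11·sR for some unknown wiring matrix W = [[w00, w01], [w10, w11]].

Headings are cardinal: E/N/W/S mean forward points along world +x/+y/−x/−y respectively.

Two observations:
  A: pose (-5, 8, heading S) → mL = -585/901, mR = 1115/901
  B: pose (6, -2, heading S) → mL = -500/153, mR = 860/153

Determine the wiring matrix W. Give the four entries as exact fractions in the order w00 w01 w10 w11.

obs A: pose=(-5,8,S) → sL=50/53, sR=10/17, mL=-585/901, mR=1115/901
obs B: pose=(6,-2,S) → sL=40/9, sR=40/17, mL=-500/153, mR=860/153
sensor matrix S = [[50/53, 10/17], [40/9, 40/17]]; det S = -3200/8109
solve [mL_A; mL_B] = S·[w00; w01] and [mR_A; mR_B] = S·[w10; w11]:
  w00 = -1, w01 = 1/2, w10 = 1, w11 = 1/2

-1 1/2 1 1/2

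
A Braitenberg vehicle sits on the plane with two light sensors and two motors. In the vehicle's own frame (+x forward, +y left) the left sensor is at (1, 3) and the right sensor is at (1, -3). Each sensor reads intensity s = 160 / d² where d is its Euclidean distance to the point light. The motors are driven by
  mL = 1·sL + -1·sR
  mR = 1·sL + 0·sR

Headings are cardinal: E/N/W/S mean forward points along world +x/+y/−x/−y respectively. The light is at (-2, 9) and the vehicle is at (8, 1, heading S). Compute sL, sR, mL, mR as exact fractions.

16/25 16/13 -192/325 16/25

left sensor world pos  = (11, 0); dL² = 250
right sensor world pos = (5, 0); dR² = 130
sL = 160/250 = 16/25
sR = 160/130 = 16/13
mL = 1·sL + -1·sR = -192/325
mR = 1·sL + 0·sR = 16/25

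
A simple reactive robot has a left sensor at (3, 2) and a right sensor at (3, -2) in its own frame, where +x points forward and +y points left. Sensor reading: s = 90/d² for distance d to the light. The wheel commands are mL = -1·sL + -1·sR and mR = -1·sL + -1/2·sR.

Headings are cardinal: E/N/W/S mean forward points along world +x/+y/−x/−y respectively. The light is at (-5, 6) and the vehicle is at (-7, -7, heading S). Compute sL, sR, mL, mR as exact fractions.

left sensor world pos  = (-5, -10); dL² = 256
right sensor world pos = (-9, -10); dR² = 272
sL = 90/256 = 45/128
sR = 90/272 = 45/136
mL = -1·sL + -1·sR = -1485/2176
mR = -1·sL + -1/2·sR = -1125/2176

45/128 45/136 -1485/2176 -1125/2176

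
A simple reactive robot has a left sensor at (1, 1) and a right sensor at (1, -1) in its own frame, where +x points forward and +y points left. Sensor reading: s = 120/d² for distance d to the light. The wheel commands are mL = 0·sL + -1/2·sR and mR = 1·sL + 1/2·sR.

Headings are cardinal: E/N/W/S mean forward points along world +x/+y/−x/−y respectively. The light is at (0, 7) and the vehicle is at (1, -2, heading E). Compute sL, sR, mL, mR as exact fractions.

left sensor world pos  = (2, -1); dL² = 68
right sensor world pos = (2, -3); dR² = 104
sL = 120/68 = 30/17
sR = 120/104 = 15/13
mL = 0·sL + -1/2·sR = -15/26
mR = 1·sL + 1/2·sR = 1035/442

30/17 15/13 -15/26 1035/442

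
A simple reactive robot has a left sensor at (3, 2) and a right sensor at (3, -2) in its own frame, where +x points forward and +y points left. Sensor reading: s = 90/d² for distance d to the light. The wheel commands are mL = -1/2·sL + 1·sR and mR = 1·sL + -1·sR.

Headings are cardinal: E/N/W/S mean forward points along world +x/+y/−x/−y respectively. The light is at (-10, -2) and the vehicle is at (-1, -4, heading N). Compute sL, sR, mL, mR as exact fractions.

left sensor world pos  = (-3, -1); dL² = 50
right sensor world pos = (1, -1); dR² = 122
sL = 90/50 = 9/5
sR = 90/122 = 45/61
mL = -1/2·sL + 1·sR = -99/610
mR = 1·sL + -1·sR = 324/305

9/5 45/61 -99/610 324/305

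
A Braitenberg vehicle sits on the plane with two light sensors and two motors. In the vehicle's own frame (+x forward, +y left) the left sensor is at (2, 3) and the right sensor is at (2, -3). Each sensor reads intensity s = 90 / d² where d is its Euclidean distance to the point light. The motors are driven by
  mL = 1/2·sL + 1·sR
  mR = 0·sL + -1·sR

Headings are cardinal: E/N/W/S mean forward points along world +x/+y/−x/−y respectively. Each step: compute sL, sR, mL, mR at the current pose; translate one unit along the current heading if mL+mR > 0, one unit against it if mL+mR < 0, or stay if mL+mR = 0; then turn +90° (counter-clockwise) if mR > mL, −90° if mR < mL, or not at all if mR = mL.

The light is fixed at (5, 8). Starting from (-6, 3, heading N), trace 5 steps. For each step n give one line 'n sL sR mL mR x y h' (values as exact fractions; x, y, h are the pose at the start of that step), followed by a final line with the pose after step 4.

n=0: pose=(-6,3,N); sL=18/41, sR=90/73; mL=4347/2993, mR=-90/73; mL+mR=9/41 → advance +1; mR−mL=-8037/2993 → turn -1·90°
n=1: pose=(-6,4,E); sL=45/41, sR=9/13; mL=1323/1066, mR=-9/13; mL+mR=45/82 → advance +1; mR−mL=-2061/1066 → turn -1·90°
n=2: pose=(-5,4,S); sL=18/17, sR=18/41; mL=675/697, mR=-18/41; mL+mR=9/17 → advance +1; mR−mL=-981/697 → turn -1·90°
n=3: pose=(-5,3,W); sL=45/104, sR=45/74; mL=6345/7696, mR=-45/74; mL+mR=45/208 → advance +1; mR−mL=-11025/7696 → turn -1·90°
n=4: pose=(-6,3,N); sL=18/41, sR=90/73; mL=4347/2993, mR=-90/73; mL+mR=9/41 → advance +1; mR−mL=-8037/2993 → turn -1·90°

0 18/41 90/73 4347/2993 -90/73 -6 3 N
1 45/41 9/13 1323/1066 -9/13 -6 4 E
2 18/17 18/41 675/697 -18/41 -5 4 S
3 45/104 45/74 6345/7696 -45/74 -5 3 W
4 18/41 90/73 4347/2993 -90/73 -6 3 N
final -6 4 E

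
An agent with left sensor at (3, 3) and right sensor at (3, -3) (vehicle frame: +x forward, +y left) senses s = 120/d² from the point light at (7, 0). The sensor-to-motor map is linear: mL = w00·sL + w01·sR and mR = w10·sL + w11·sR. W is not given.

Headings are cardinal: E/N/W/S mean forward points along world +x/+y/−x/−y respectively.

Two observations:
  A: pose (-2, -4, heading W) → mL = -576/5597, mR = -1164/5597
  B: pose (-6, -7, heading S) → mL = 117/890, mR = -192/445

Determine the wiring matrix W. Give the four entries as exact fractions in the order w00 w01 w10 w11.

1/2 -1/2 -1 1/2

obs A: pose=(-2,-4,W) → sL=120/193, sR=24/29, mL=-576/5597, mR=-1164/5597
obs B: pose=(-6,-7,S) → sL=3/5, sR=30/89, mL=117/890, mR=-192/445
sensor matrix S = [[120/193, 24/29], [3/5, 30/89]]; det S = -714744/2490665
solve [mL_A; mL_B] = S·[w00; w01] and [mR_A; mR_B] = S·[w10; w11]:
  w00 = 1/2, w01 = -1/2, w10 = -1, w11 = 1/2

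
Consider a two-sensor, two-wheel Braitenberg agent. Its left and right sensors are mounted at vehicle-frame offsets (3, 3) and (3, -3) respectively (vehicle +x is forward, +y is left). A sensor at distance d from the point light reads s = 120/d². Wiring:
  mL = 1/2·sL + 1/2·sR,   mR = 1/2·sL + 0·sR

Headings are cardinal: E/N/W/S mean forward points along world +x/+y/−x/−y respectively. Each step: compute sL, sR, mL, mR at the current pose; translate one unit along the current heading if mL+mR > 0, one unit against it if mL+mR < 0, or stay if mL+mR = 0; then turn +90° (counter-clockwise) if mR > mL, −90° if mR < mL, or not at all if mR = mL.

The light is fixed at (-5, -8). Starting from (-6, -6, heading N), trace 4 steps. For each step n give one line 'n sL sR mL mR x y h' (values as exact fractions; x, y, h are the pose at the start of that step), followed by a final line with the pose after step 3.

n=0: pose=(-6,-6,N); sL=120/41, sR=120/29; mL=4200/1189, mR=60/41; mL+mR=5940/1189 → advance +1; mR−mL=-60/29 → turn -1·90°
n=1: pose=(-6,-5,E); sL=3, sR=30; mL=33/2, mR=3/2; mL+mR=18 → advance +1; mR−mL=-15 → turn -1·90°
n=2: pose=(-5,-5,S); sL=40/3, sR=40/3; mL=40/3, mR=20/3; mL+mR=20 → advance +1; mR−mL=-20/3 → turn -1·90°
n=3: pose=(-5,-6,W); sL=12, sR=60/17; mL=132/17, mR=6; mL+mR=234/17 → advance +1; mR−mL=-30/17 → turn -1·90°

0 120/41 120/29 4200/1189 60/41 -6 -6 N
1 3 30 33/2 3/2 -6 -5 E
2 40/3 40/3 40/3 20/3 -5 -5 S
3 12 60/17 132/17 6 -5 -6 W
final -6 -6 N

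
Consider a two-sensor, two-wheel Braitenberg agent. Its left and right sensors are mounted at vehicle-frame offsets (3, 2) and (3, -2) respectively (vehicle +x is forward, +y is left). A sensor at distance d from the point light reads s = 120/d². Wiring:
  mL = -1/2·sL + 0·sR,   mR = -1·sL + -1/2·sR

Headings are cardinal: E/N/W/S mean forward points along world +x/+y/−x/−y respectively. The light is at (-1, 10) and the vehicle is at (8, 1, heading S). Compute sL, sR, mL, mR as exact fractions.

24/53 120/193 -12/53 -7812/10229

left sensor world pos  = (10, -2); dL² = 265
right sensor world pos = (6, -2); dR² = 193
sL = 120/265 = 24/53
sR = 120/193 = 120/193
mL = -1/2·sL + 0·sR = -12/53
mR = -1·sL + -1/2·sR = -7812/10229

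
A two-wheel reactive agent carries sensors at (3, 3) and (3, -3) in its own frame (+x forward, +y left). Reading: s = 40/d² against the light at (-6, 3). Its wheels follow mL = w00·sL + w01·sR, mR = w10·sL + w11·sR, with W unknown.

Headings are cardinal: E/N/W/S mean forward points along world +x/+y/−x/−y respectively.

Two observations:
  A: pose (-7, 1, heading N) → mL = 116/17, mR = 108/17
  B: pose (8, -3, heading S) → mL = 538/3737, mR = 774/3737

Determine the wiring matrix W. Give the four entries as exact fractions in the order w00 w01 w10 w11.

obs A: pose=(-7,1,N) → sL=40/17, sR=8, mL=116/17, mR=108/17
obs B: pose=(8,-3,S) → sL=4/37, sR=20/101, mL=538/3737, mR=774/3737
sensor matrix S = [[40/17, 8], [4/37, 20/101]]; det S = -25344/63529
solve [mL_A; mL_B] = S·[w00; w01] and [mR_A; mR_B] = S·[w10; w11]:
  w00 = -1/2, w01 = 1, w10 = 1, w11 = 1/2

-1/2 1 1 1/2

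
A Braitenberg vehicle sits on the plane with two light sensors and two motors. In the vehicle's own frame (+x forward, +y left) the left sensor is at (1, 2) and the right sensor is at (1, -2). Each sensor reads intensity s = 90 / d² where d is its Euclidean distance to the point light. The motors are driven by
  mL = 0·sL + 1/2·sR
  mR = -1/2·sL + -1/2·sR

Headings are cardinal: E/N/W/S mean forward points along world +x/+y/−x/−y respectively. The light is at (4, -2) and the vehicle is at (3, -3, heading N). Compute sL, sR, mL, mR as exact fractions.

left sensor world pos  = (1, -2); dL² = 9
right sensor world pos = (5, -2); dR² = 1
sL = 90/9 = 10
sR = 90/1 = 90
mL = 0·sL + 1/2·sR = 45
mR = -1/2·sL + -1/2·sR = -50

10 90 45 -50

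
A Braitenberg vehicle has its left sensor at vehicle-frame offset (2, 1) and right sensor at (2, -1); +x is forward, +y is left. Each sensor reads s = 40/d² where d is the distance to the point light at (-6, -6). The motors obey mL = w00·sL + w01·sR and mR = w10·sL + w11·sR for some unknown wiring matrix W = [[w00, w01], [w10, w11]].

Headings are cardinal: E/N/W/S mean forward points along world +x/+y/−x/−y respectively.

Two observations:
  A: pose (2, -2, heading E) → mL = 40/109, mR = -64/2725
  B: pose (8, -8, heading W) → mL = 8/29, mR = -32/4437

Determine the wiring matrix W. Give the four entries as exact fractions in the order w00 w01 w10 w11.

0 1 1/2 -1/2

obs A: pose=(2,-2,E) → sL=8/25, sR=40/109, mL=40/109, mR=-64/2725
obs B: pose=(8,-8,W) → sL=40/153, sR=8/29, mL=8/29, mR=-32/4437
sensor matrix S = [[8/25, 40/109], [40/153, 8/29]]; det S = -92672/12090825
solve [mL_A; mL_B] = S·[w00; w01] and [mR_A; mR_B] = S·[w10; w11]:
  w00 = 0, w01 = 1, w10 = 1/2, w11 = -1/2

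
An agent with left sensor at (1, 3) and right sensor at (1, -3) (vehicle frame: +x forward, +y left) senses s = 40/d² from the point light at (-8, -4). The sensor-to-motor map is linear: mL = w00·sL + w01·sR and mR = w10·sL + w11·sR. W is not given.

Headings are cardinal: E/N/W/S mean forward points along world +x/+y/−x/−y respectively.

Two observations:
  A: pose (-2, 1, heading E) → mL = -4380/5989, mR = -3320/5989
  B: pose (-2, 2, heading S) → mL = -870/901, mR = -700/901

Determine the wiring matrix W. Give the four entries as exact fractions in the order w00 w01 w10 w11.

obs A: pose=(-2,1,E) → sL=40/113, sR=40/53, mL=-4380/5989, mR=-3320/5989
obs B: pose=(-2,2,S) → sL=20/53, sR=20/17, mL=-870/901, mR=-700/901
sensor matrix S = [[40/113, 40/53], [20/53, 20/17]]; det S = 710400/5396089
solve [mL_A; mL_B] = S·[w00; w01] and [mR_A; mR_B] = S·[w10; w11]:
  w00 = -1, w01 = -1/2, w10 = -1/2, w11 = -1/2

-1 -1/2 -1/2 -1/2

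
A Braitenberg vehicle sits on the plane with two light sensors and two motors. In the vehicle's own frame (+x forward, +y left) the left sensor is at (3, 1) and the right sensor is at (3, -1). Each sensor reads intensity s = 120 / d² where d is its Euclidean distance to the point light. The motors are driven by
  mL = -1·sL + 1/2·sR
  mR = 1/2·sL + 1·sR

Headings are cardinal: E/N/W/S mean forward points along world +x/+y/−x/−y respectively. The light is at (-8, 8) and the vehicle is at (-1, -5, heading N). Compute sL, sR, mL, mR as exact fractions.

left sensor world pos  = (-2, -2); dL² = 136
right sensor world pos = (0, -2); dR² = 164
sL = 120/136 = 15/17
sR = 120/164 = 30/41
mL = -1·sL + 1/2·sR = -360/697
mR = 1/2·sL + 1·sR = 1635/1394

15/17 30/41 -360/697 1635/1394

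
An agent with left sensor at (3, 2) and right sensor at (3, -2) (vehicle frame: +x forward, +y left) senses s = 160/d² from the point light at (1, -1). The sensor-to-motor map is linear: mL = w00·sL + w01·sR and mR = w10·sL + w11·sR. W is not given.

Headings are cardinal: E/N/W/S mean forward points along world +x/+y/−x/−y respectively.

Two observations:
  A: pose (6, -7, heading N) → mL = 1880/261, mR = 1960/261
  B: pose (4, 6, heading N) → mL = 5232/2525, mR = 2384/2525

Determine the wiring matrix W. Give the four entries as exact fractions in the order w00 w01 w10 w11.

obs A: pose=(6,-7,N) → sL=80/9, sR=80/29, mL=1880/261, mR=1960/261
obs B: pose=(4,6,N) → sL=160/101, sR=32/25, mL=5232/2525, mR=2384/2525
sensor matrix S = [[80/9, 80/29], [160/101, 32/25]]; det S = 923648/131805
solve [mL_A; mL_B] = S·[w00; w01] and [mR_A; mR_B] = S·[w10; w11]:
  w00 = 1/2, w01 = 1, w10 = 1, w11 = -1/2

1/2 1 1 -1/2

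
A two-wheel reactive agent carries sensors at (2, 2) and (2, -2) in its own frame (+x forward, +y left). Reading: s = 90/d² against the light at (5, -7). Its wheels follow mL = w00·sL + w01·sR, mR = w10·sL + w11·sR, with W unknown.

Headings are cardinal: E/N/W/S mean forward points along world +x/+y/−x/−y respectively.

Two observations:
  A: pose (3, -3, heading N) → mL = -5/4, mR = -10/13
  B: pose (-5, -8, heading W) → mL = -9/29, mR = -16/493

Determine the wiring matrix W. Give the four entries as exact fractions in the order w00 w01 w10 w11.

obs A: pose=(3,-3,N) → sL=45/26, sR=5/2, mL=-5/4, mR=-10/13
obs B: pose=(-5,-8,W) → sL=10/17, sR=18/29, mL=-9/29, mR=-16/493
sensor matrix S = [[45/26, 5/2], [10/17, 18/29]]; det S = -2540/6409
solve [mL_A; mL_B] = S·[w00; w01] and [mR_A; mR_B] = S·[w10; w11]:
  w00 = 0, w01 = -1/2, w10 = 1, w11 = -1

0 -1/2 1 -1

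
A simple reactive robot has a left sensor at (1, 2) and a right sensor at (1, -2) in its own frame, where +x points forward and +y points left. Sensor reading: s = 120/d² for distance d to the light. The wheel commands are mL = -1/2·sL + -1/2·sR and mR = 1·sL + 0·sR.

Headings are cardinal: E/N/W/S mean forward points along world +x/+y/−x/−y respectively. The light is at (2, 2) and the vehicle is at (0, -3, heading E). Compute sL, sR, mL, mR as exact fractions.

left sensor world pos  = (1, -1); dL² = 10
right sensor world pos = (1, -5); dR² = 50
sL = 120/10 = 12
sR = 120/50 = 12/5
mL = -1/2·sL + -1/2·sR = -36/5
mR = 1·sL + 0·sR = 12

12 12/5 -36/5 12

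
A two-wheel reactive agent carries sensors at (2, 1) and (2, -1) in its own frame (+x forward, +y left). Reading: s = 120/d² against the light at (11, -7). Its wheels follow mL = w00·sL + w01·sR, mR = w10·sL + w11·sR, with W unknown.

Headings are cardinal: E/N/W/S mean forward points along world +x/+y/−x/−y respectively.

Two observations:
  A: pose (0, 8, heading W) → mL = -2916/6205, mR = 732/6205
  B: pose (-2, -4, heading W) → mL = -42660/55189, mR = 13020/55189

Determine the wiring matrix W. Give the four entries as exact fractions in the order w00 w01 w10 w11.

obs A: pose=(0,8,W) → sL=24/73, sR=24/85, mL=-2916/6205, mR=732/6205
obs B: pose=(-2,-4,W) → sL=120/229, sR=120/241, mL=-42660/55189, mR=13020/55189
sensor matrix S = [[24/73, 24/85], [120/229, 120/241]]; det S = 1078272/68489549
solve [mL_A; mL_B] = S·[w00; w01] and [mR_A; mR_B] = S·[w10; w11]:
  w00 = -1, w01 = -1/2, w10 = -1/2, w11 = 1

-1 -1/2 -1/2 1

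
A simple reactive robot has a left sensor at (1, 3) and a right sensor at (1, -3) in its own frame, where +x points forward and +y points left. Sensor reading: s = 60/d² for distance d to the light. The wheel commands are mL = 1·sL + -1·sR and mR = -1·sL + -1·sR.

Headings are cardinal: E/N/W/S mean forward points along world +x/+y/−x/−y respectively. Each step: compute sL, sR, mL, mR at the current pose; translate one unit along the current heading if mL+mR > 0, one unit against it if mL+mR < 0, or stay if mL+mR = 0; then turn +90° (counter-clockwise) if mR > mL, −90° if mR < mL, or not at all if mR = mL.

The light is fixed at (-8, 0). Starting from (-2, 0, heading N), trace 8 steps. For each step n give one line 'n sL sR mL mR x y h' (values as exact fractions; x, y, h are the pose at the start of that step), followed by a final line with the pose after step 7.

n=0: pose=(-2,0,N); sL=6, sR=30/41; mL=216/41, mR=-276/41; mL+mR=-60/41 → advance -1; mR−mL=-12 → turn -1·90°
n=1: pose=(-2,-1,E); sL=60/53, sR=12/13; mL=144/689, mR=-1416/689; mL+mR=-24/13 → advance -1; mR−mL=-120/53 → turn -1·90°
n=2: pose=(-3,-1,S); sL=15/17, sR=15/2; mL=-225/34, mR=-285/34; mL+mR=-15 → advance -1; mR−mL=-30/17 → turn -1·90°
n=3: pose=(-3,0,W); sL=12/5, sR=12/5; mL=0, mR=-24/5; mL+mR=-24/5 → advance -1; mR−mL=-24/5 → turn -1·90°
n=4: pose=(-2,0,N); sL=6, sR=30/41; mL=216/41, mR=-276/41; mL+mR=-60/41 → advance -1; mR−mL=-12 → turn -1·90°
n=5: pose=(-2,-1,E); sL=60/53, sR=12/13; mL=144/689, mR=-1416/689; mL+mR=-24/13 → advance -1; mR−mL=-120/53 → turn -1·90°
n=6: pose=(-3,-1,S); sL=15/17, sR=15/2; mL=-225/34, mR=-285/34; mL+mR=-15 → advance -1; mR−mL=-30/17 → turn -1·90°
n=7: pose=(-3,0,W); sL=12/5, sR=12/5; mL=0, mR=-24/5; mL+mR=-24/5 → advance -1; mR−mL=-24/5 → turn -1·90°

0 6 30/41 216/41 -276/41 -2 0 N
1 60/53 12/13 144/689 -1416/689 -2 -1 E
2 15/17 15/2 -225/34 -285/34 -3 -1 S
3 12/5 12/5 0 -24/5 -3 0 W
4 6 30/41 216/41 -276/41 -2 0 N
5 60/53 12/13 144/689 -1416/689 -2 -1 E
6 15/17 15/2 -225/34 -285/34 -3 -1 S
7 12/5 12/5 0 -24/5 -3 0 W
final -2 0 N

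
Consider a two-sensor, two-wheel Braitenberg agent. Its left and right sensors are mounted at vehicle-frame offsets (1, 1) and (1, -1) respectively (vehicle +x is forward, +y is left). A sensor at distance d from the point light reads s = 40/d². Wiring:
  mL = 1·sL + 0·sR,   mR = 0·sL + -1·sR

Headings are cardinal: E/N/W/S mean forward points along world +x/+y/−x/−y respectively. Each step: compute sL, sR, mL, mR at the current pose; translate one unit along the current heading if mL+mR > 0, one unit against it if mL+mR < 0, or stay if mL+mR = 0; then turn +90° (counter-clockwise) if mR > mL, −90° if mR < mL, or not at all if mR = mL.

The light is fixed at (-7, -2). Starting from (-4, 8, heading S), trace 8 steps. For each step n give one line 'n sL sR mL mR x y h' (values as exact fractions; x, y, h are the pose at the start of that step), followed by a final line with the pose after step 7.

n=0: pose=(-4,8,S); sL=40/97, sR=8/17; mL=40/97, mR=-8/17; mL+mR=-96/1649 → advance -1; mR−mL=-1456/1649 → turn -1·90°
n=1: pose=(-4,9,W); sL=5/13, sR=10/37; mL=5/13, mR=-10/37; mL+mR=55/481 → advance +1; mR−mL=-315/481 → turn -1·90°
n=2: pose=(-5,9,N); sL=8/29, sR=40/153; mL=8/29, mR=-40/153; mL+mR=64/4437 → advance +1; mR−mL=-2384/4437 → turn -1·90°
n=3: pose=(-5,10,E); sL=20/89, sR=4/13; mL=20/89, mR=-4/13; mL+mR=-96/1157 → advance -1; mR−mL=-616/1157 → turn -1·90°
n=4: pose=(-6,10,S); sL=8/25, sR=40/121; mL=8/25, mR=-40/121; mL+mR=-32/3025 → advance -1; mR−mL=-1968/3025 → turn -1·90°
n=5: pose=(-6,11,W); sL=5/18, sR=10/49; mL=5/18, mR=-10/49; mL+mR=65/882 → advance +1; mR−mL=-425/882 → turn -1·90°
n=6: pose=(-7,11,N); sL=40/197, sR=40/197; mL=40/197, mR=-40/197; mL+mR=0 → advance +0; mR−mL=-80/197 → turn -1·90°
n=7: pose=(-7,11,E); sL=40/197, sR=8/29; mL=40/197, mR=-8/29; mL+mR=-416/5713 → advance -1; mR−mL=-2736/5713 → turn -1·90°

0 40/97 8/17 40/97 -8/17 -4 8 S
1 5/13 10/37 5/13 -10/37 -4 9 W
2 8/29 40/153 8/29 -40/153 -5 9 N
3 20/89 4/13 20/89 -4/13 -5 10 E
4 8/25 40/121 8/25 -40/121 -6 10 S
5 5/18 10/49 5/18 -10/49 -6 11 W
6 40/197 40/197 40/197 -40/197 -7 11 N
7 40/197 8/29 40/197 -8/29 -7 11 E
final -8 11 S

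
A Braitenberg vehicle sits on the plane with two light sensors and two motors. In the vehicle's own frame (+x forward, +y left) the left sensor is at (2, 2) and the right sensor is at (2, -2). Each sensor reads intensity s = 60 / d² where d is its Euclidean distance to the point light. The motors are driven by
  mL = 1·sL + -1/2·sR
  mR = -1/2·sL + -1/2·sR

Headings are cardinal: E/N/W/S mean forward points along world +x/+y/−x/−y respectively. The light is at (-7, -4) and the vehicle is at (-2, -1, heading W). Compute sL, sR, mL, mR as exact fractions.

left sensor world pos  = (-4, -3); dL² = 10
right sensor world pos = (-4, 1); dR² = 34
sL = 60/10 = 6
sR = 60/34 = 30/17
mL = 1·sL + -1/2·sR = 87/17
mR = -1/2·sL + -1/2·sR = -66/17

6 30/17 87/17 -66/17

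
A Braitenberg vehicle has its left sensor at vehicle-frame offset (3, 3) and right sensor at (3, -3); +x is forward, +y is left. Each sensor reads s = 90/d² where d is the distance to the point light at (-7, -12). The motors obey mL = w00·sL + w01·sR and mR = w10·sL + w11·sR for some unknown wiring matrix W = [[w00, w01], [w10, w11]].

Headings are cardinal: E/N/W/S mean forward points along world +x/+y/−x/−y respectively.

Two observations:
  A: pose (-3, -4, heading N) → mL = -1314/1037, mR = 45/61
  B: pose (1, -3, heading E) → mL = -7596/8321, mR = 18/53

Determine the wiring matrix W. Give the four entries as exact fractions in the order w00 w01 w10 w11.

-1 -1 1 0

obs A: pose=(-3,-4,N) → sL=45/61, sR=9/17, mL=-1314/1037, mR=45/61
obs B: pose=(1,-3,E) → sL=18/53, sR=90/157, mL=-7596/8321, mR=18/53
sensor matrix S = [[45/61, 9/17], [18/53, 90/157]]; det S = 2097576/8628877
solve [mL_A; mL_B] = S·[w00; w01] and [mR_A; mR_B] = S·[w10; w11]:
  w00 = -1, w01 = -1, w10 = 1, w11 = 0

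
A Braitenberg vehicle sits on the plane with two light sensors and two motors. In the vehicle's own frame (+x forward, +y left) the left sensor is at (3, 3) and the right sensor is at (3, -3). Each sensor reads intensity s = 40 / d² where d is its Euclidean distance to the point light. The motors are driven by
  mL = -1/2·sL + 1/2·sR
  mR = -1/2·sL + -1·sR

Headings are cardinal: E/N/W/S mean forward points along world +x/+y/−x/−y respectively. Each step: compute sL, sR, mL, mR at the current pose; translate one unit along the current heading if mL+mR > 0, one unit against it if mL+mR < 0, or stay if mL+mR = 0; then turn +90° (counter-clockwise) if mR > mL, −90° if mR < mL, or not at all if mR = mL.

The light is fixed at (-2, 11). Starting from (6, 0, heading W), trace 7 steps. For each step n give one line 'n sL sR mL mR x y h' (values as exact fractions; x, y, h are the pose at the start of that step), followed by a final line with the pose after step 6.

n=0: pose=(6,0,W); sL=40/221, sR=40/89; mL=2640/19669, mR=-10620/19669; mL+mR=-7980/19669 → advance -1; mR−mL=-60/89 → turn -1·90°
n=1: pose=(7,0,N); sL=2/5, sR=5/26; mL=-27/260, mR=-51/130; mL+mR=-129/260 → advance -1; mR−mL=-15/52 → turn -1·90°
n=2: pose=(7,-1,E); sL=8/45, sR=40/369; mL=-64/1845, mR=-364/1845; mL+mR=-428/1845 → advance -1; mR−mL=-20/123 → turn -1·90°
n=3: pose=(6,-1,S); sL=20/173, sR=4/25; mL=96/4325, mR=-942/4325; mL+mR=-846/4325 → advance -1; mR−mL=-6/25 → turn -1·90°
n=4: pose=(6,0,W); sL=40/221, sR=40/89; mL=2640/19669, mR=-10620/19669; mL+mR=-7980/19669 → advance -1; mR−mL=-60/89 → turn -1·90°
n=5: pose=(7,0,N); sL=2/5, sR=5/26; mL=-27/260, mR=-51/130; mL+mR=-129/260 → advance -1; mR−mL=-15/52 → turn -1·90°
n=6: pose=(7,-1,E); sL=8/45, sR=40/369; mL=-64/1845, mR=-364/1845; mL+mR=-428/1845 → advance -1; mR−mL=-20/123 → turn -1·90°

0 40/221 40/89 2640/19669 -10620/19669 6 0 W
1 2/5 5/26 -27/260 -51/130 7 0 N
2 8/45 40/369 -64/1845 -364/1845 7 -1 E
3 20/173 4/25 96/4325 -942/4325 6 -1 S
4 40/221 40/89 2640/19669 -10620/19669 6 0 W
5 2/5 5/26 -27/260 -51/130 7 0 N
6 8/45 40/369 -64/1845 -364/1845 7 -1 E
final 6 -1 S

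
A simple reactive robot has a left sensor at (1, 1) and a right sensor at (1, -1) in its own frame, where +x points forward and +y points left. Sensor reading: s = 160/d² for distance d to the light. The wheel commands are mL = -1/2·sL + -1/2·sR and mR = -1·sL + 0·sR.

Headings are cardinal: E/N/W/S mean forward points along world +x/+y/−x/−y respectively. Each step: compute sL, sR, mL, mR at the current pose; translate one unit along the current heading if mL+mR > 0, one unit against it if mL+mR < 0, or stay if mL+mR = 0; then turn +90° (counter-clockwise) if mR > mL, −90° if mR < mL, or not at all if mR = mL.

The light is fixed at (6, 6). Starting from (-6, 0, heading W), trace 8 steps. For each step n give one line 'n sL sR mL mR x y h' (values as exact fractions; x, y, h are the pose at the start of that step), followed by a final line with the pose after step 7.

0 80/109 80/97 -8240/10573 -80/109 -6 0 W
1 160/149 160/193 -27360/28757 -160/149 -5 0 S
2 8/9 1 -17/18 -8/9 -5 1 W
3 160/117 160/157 -21920/18369 -160/117 -4 1 S
4 80/73 16/13 -1104/949 -80/73 -4 2 W
5 160/89 32/25 -3424/2225 -160/89 -3 2 S
6 40/29 20/13 -550/377 -40/29 -3 3 W
7 32/13 160/97 -2592/1261 -32/13 -2 3 S
final -2 4 W

n=0: pose=(-6,0,W); sL=80/109, sR=80/97; mL=-8240/10573, mR=-80/109; mL+mR=-16000/10573 → advance -1; mR−mL=480/10573 → turn +1·90°
n=1: pose=(-5,0,S); sL=160/149, sR=160/193; mL=-27360/28757, mR=-160/149; mL+mR=-58240/28757 → advance -1; mR−mL=-3520/28757 → turn -1·90°
n=2: pose=(-5,1,W); sL=8/9, sR=1; mL=-17/18, mR=-8/9; mL+mR=-11/6 → advance -1; mR−mL=1/18 → turn +1·90°
n=3: pose=(-4,1,S); sL=160/117, sR=160/157; mL=-21920/18369, mR=-160/117; mL+mR=-15680/6123 → advance -1; mR−mL=-3200/18369 → turn -1·90°
n=4: pose=(-4,2,W); sL=80/73, sR=16/13; mL=-1104/949, mR=-80/73; mL+mR=-2144/949 → advance -1; mR−mL=64/949 → turn +1·90°
n=5: pose=(-3,2,S); sL=160/89, sR=32/25; mL=-3424/2225, mR=-160/89; mL+mR=-7424/2225 → advance -1; mR−mL=-576/2225 → turn -1·90°
n=6: pose=(-3,3,W); sL=40/29, sR=20/13; mL=-550/377, mR=-40/29; mL+mR=-1070/377 → advance -1; mR−mL=30/377 → turn +1·90°
n=7: pose=(-2,3,S); sL=32/13, sR=160/97; mL=-2592/1261, mR=-32/13; mL+mR=-5696/1261 → advance -1; mR−mL=-512/1261 → turn -1·90°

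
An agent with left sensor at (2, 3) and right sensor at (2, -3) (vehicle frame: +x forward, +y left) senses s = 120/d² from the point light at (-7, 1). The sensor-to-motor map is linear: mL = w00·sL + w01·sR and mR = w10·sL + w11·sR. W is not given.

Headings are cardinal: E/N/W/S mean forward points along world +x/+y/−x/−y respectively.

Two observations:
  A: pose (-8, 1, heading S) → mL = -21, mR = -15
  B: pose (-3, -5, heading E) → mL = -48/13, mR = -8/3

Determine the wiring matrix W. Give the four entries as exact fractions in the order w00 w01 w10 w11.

obs A: pose=(-8,1,S) → sL=15, sR=6, mL=-21, mR=-15
obs B: pose=(-3,-5,E) → sL=8/3, sR=40/39, mL=-48/13, mR=-8/3
sensor matrix S = [[15, 6], [8/3, 40/39]]; det S = -8/13
solve [mL_A; mL_B] = S·[w00; w01] and [mR_A; mR_B] = S·[w10; w11]:
  w00 = -1, w01 = -1, w10 = -1, w11 = 0

-1 -1 -1 0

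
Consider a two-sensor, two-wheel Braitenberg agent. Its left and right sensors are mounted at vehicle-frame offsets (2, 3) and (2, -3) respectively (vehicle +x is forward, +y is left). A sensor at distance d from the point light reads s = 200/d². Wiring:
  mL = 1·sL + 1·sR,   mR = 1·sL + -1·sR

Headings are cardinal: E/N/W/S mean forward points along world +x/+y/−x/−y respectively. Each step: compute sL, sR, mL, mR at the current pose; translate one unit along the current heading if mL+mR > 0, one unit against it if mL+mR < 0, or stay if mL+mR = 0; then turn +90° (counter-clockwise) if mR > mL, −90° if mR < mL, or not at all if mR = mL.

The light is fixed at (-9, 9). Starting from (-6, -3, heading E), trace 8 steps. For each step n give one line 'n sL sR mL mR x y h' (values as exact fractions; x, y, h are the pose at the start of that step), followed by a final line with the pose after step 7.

n=0: pose=(-6,-3,E); sL=100/53, sR=4/5; mL=712/265, mR=288/265; mL+mR=200/53 → advance +1; mR−mL=-8/5 → turn -1·90°
n=1: pose=(-5,-3,S); sL=40/49, sR=200/197; mL=17680/9653, mR=-1920/9653; mL+mR=80/49 → advance +1; mR−mL=-400/197 → turn -1·90°
n=2: pose=(-5,-4,W); sL=10/13, sR=25/13; mL=35/13, mR=-15/13; mL+mR=20/13 → advance +1; mR−mL=-50/13 → turn -1·90°
n=3: pose=(-6,-4,N); sL=200/121, sR=200/157; mL=55600/18997, mR=7200/18997; mL+mR=400/121 → advance +1; mR−mL=-400/157 → turn -1·90°
n=4: pose=(-6,-3,E); sL=100/53, sR=4/5; mL=712/265, mR=288/265; mL+mR=200/53 → advance +1; mR−mL=-8/5 → turn -1·90°
n=5: pose=(-5,-3,S); sL=40/49, sR=200/197; mL=17680/9653, mR=-1920/9653; mL+mR=80/49 → advance +1; mR−mL=-400/197 → turn -1·90°
n=6: pose=(-5,-4,W); sL=10/13, sR=25/13; mL=35/13, mR=-15/13; mL+mR=20/13 → advance +1; mR−mL=-50/13 → turn -1·90°
n=7: pose=(-6,-4,N); sL=200/121, sR=200/157; mL=55600/18997, mR=7200/18997; mL+mR=400/121 → advance +1; mR−mL=-400/157 → turn -1·90°

0 100/53 4/5 712/265 288/265 -6 -3 E
1 40/49 200/197 17680/9653 -1920/9653 -5 -3 S
2 10/13 25/13 35/13 -15/13 -5 -4 W
3 200/121 200/157 55600/18997 7200/18997 -6 -4 N
4 100/53 4/5 712/265 288/265 -6 -3 E
5 40/49 200/197 17680/9653 -1920/9653 -5 -3 S
6 10/13 25/13 35/13 -15/13 -5 -4 W
7 200/121 200/157 55600/18997 7200/18997 -6 -4 N
final -6 -3 E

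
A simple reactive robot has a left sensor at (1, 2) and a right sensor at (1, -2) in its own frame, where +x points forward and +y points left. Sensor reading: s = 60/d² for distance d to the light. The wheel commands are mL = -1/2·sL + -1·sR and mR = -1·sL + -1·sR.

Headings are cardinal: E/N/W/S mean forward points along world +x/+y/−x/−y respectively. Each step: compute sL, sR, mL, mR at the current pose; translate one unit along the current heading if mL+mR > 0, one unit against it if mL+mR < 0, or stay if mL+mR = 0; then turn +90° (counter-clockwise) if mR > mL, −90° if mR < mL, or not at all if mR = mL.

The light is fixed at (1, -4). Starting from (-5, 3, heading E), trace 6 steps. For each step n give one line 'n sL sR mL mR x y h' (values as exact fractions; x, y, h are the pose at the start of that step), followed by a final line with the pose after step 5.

0 30/53 6/5 -393/265 -468/265 -5 3 E
1 60/61 20/39 -2390/2379 -3560/2379 -6 3 S
2 3/5 15/41 -273/410 -198/205 -6 4 W
3 12/29 60/97 -2322/2813 -2904/2813 -5 4 N
4 30/53 6/5 -393/265 -468/265 -5 3 E
5 60/61 20/39 -2390/2379 -3560/2379 -6 3 S
final -6 4 W

n=0: pose=(-5,3,E); sL=30/53, sR=6/5; mL=-393/265, mR=-468/265; mL+mR=-861/265 → advance -1; mR−mL=-15/53 → turn -1·90°
n=1: pose=(-6,3,S); sL=60/61, sR=20/39; mL=-2390/2379, mR=-3560/2379; mL+mR=-5950/2379 → advance -1; mR−mL=-30/61 → turn -1·90°
n=2: pose=(-6,4,W); sL=3/5, sR=15/41; mL=-273/410, mR=-198/205; mL+mR=-669/410 → advance -1; mR−mL=-3/10 → turn -1·90°
n=3: pose=(-5,4,N); sL=12/29, sR=60/97; mL=-2322/2813, mR=-2904/2813; mL+mR=-5226/2813 → advance -1; mR−mL=-6/29 → turn -1·90°
n=4: pose=(-5,3,E); sL=30/53, sR=6/5; mL=-393/265, mR=-468/265; mL+mR=-861/265 → advance -1; mR−mL=-15/53 → turn -1·90°
n=5: pose=(-6,3,S); sL=60/61, sR=20/39; mL=-2390/2379, mR=-3560/2379; mL+mR=-5950/2379 → advance -1; mR−mL=-30/61 → turn -1·90°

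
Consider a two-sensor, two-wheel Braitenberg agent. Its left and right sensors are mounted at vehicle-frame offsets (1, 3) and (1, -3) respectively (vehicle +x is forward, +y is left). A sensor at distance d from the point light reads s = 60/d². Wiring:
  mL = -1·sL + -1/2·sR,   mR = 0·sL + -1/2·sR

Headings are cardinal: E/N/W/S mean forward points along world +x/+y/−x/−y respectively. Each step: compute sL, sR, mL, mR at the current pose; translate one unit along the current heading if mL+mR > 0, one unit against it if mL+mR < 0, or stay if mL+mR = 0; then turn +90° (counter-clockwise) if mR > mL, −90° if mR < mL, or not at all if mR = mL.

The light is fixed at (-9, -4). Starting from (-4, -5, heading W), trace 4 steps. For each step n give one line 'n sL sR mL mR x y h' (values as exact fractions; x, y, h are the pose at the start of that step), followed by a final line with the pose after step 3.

n=0: pose=(-4,-5,W); sL=15/8, sR=3; mL=-27/8, mR=-3/2; mL+mR=-39/8 → advance -1; mR−mL=15/8 → turn +1·90°
n=1: pose=(-3,-5,S); sL=12/17, sR=60/13; mL=-666/221, mR=-30/13; mL+mR=-1176/221 → advance -1; mR−mL=12/17 → turn +1·90°
n=2: pose=(-3,-4,E); sL=30/29, sR=30/29; mL=-45/29, mR=-15/29; mL+mR=-60/29 → advance -1; mR−mL=30/29 → turn +1·90°
n=3: pose=(-4,-4,N); sL=12, sR=12/13; mL=-162/13, mR=-6/13; mL+mR=-168/13 → advance -1; mR−mL=12 → turn +1·90°

0 15/8 3 -27/8 -3/2 -4 -5 W
1 12/17 60/13 -666/221 -30/13 -3 -5 S
2 30/29 30/29 -45/29 -15/29 -3 -4 E
3 12 12/13 -162/13 -6/13 -4 -4 N
final -4 -5 W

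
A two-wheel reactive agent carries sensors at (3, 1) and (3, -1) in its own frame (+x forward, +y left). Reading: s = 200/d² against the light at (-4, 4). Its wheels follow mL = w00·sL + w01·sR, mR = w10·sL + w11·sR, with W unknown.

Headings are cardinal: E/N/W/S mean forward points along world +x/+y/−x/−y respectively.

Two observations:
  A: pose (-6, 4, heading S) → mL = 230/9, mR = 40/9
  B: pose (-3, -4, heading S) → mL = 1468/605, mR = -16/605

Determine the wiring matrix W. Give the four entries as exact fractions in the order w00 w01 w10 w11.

1 1/2 1/2 -1/2

obs A: pose=(-6,4,S) → sL=20, sR=100/9, mL=230/9, mR=40/9
obs B: pose=(-3,-4,S) → sL=8/5, sR=200/121, mL=1468/605, mR=-16/605
sensor matrix S = [[20, 100/9], [8/5, 200/121]]; det S = 16640/1089
solve [mL_A; mL_B] = S·[w00; w01] and [mR_A; mR_B] = S·[w10; w11]:
  w00 = 1, w01 = 1/2, w10 = 1/2, w11 = -1/2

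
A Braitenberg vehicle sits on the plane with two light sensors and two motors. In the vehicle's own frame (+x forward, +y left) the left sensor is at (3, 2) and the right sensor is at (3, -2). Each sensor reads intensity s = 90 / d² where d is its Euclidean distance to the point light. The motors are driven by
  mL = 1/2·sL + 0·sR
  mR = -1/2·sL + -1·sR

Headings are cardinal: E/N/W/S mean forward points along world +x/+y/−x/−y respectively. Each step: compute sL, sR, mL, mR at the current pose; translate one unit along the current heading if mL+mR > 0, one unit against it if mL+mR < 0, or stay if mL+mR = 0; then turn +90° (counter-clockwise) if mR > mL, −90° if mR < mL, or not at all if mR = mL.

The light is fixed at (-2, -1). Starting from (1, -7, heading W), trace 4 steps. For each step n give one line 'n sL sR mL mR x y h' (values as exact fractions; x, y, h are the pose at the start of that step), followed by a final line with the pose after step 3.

0 45/32 45/8 45/64 -405/64 1 -7 W
1 90/13 2 45/13 -71/13 2 -7 N
2 45/37 9/13 45/74 -1251/962 2 -8 E
3 18/25 90/101 9/25 -3159/2525 1 -8 S
final 1 -7 W

n=0: pose=(1,-7,W); sL=45/32, sR=45/8; mL=45/64, mR=-405/64; mL+mR=-45/8 → advance -1; mR−mL=-225/32 → turn -1·90°
n=1: pose=(2,-7,N); sL=90/13, sR=2; mL=45/13, mR=-71/13; mL+mR=-2 → advance -1; mR−mL=-116/13 → turn -1·90°
n=2: pose=(2,-8,E); sL=45/37, sR=9/13; mL=45/74, mR=-1251/962; mL+mR=-9/13 → advance -1; mR−mL=-918/481 → turn -1·90°
n=3: pose=(1,-8,S); sL=18/25, sR=90/101; mL=9/25, mR=-3159/2525; mL+mR=-90/101 → advance -1; mR−mL=-4068/2525 → turn -1·90°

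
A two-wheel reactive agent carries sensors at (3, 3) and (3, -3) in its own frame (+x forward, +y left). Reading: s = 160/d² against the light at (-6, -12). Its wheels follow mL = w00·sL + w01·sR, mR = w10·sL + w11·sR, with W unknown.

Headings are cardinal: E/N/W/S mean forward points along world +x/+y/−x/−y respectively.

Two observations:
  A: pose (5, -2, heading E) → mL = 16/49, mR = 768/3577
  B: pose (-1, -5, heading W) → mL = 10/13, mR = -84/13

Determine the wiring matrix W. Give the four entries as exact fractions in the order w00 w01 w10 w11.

obs A: pose=(5,-2,E) → sL=32/73, sR=32/49, mL=16/49, mR=768/3577
obs B: pose=(-1,-5,W) → sL=8, sR=20/13, mL=10/13, mR=-84/13
sensor matrix S = [[32/73, 32/49], [8, 20/13]]; det S = -211584/46501
solve [mL_A; mL_B] = S·[w00; w01] and [mR_A; mR_B] = S·[w10; w11]:
  w00 = 0, w01 = 1/2, w10 = -1, w11 = 1

0 1/2 -1 1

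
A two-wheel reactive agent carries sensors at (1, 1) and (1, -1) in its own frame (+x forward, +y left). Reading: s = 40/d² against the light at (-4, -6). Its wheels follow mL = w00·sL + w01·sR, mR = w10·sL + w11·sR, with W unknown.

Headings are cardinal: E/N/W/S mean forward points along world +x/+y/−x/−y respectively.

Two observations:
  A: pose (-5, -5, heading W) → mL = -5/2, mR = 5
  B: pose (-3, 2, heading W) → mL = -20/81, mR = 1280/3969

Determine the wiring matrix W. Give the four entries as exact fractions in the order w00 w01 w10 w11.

obs A: pose=(-5,-5,W) → sL=10, sR=5, mL=-5/2, mR=5
obs B: pose=(-3,2,W) → sL=40/49, sR=40/81, mL=-20/81, mR=1280/3969
sensor matrix S = [[10, 5], [40/49, 40/81]]; det S = 3400/3969
solve [mL_A; mL_B] = S·[w00; w01] and [mR_A; mR_B] = S·[w10; w11]:
  w00 = 0, w01 = -1/2, w10 = 1, w11 = -1

0 -1/2 1 -1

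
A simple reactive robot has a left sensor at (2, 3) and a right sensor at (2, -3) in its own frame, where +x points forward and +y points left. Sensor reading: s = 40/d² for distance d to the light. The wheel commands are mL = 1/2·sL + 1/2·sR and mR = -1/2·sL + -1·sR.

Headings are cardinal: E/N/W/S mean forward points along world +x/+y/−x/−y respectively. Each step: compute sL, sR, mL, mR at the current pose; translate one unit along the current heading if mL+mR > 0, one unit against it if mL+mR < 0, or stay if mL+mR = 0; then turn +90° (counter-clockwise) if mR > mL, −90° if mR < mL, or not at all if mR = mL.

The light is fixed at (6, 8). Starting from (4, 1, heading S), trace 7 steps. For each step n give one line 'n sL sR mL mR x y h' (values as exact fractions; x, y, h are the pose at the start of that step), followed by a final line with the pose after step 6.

n=0: pose=(4,1,S); sL=20/41, sR=20/53; mL=940/2173, mR=-1350/2173; mL+mR=-10/53 → advance -1; mR−mL=-2290/2173 → turn -1·90°
n=1: pose=(4,2,W); sL=40/97, sR=8/5; mL=488/485, mR=-876/485; mL+mR=-4/5 → advance -1; mR−mL=-1364/485 → turn -1·90°
n=2: pose=(5,2,N); sL=5/4, sR=2; mL=13/8, mR=-21/8; mL+mR=-1 → advance -1; mR−mL=-17/4 → turn -1·90°
n=3: pose=(5,1,E); sL=40/17, sR=40/101; mL=2360/1717, mR=-2700/1717; mL+mR=-20/101 → advance -1; mR−mL=-5060/1717 → turn -1·90°
n=4: pose=(4,1,S); sL=20/41, sR=20/53; mL=940/2173, mR=-1350/2173; mL+mR=-10/53 → advance -1; mR−mL=-2290/2173 → turn -1·90°
n=5: pose=(4,2,W); sL=40/97, sR=8/5; mL=488/485, mR=-876/485; mL+mR=-4/5 → advance -1; mR−mL=-1364/485 → turn -1·90°
n=6: pose=(5,2,N); sL=5/4, sR=2; mL=13/8, mR=-21/8; mL+mR=-1 → advance -1; mR−mL=-17/4 → turn -1·90°

0 20/41 20/53 940/2173 -1350/2173 4 1 S
1 40/97 8/5 488/485 -876/485 4 2 W
2 5/4 2 13/8 -21/8 5 2 N
3 40/17 40/101 2360/1717 -2700/1717 5 1 E
4 20/41 20/53 940/2173 -1350/2173 4 1 S
5 40/97 8/5 488/485 -876/485 4 2 W
6 5/4 2 13/8 -21/8 5 2 N
final 5 1 E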